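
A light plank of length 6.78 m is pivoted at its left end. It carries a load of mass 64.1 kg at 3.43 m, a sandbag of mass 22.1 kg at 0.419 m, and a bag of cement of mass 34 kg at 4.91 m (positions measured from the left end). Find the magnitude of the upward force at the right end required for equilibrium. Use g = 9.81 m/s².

Choose the left end as the axis so the unknown pivot reaction has zero arm there.
Load: 64.1 × 9.81 = 628.8 N down at 3.43 m → arm 3.43 m, τ = 628.8 × 3.43 = 2157 N·m clockwise.
Sandbag: 22.1 × 9.81 = 216.8 N down at 0.419 m → arm 0.419 m, τ = 216.8 × 0.419 = 90.84 N·m clockwise.
Bag of cement: 34 × 9.81 = 333.5 N down at 4.91 m → arm 4.91 m, τ = 333.5 × 4.91 = 1637 N·m clockwise.
Net moment of the loads = 3885 N·m clockwise.
The upward force F acts at the right end, arm 6.78 m, giving F × 6.78 counterclockwise.
Balancing moments: F × 6.78 = 3885, giving F = 3885 / 6.78 = 573 N.

F ≈ 573 N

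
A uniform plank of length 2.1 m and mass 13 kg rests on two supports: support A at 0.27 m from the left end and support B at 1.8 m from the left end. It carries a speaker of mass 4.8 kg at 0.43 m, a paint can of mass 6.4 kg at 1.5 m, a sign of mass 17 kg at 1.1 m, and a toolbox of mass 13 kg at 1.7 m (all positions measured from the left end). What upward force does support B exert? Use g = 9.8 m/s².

About support A:
Beam weight: 13 × 9.8 = 127.4 N down at 1.05 m → arm 0.78 m, τ = 127.4 × 0.78 = 99.37 N·m clockwise.
Speaker: 4.8 × 9.8 = 47.04 N down at 0.43 m → arm 0.16 m, τ = 47.04 × 0.16 = 7.526 N·m clockwise.
Paint can: 6.4 × 9.8 = 62.72 N down at 1.5 m → arm 1.23 m, τ = 62.72 × 1.23 = 77.15 N·m clockwise.
Sign: 17 × 9.8 = 166.6 N down at 1.1 m → arm 0.83 m, τ = 166.6 × 0.83 = 138.3 N·m clockwise.
Toolbox: 13 × 9.8 = 127.4 N down at 1.7 m → arm 1.43 m, τ = 127.4 × 1.43 = 182.2 N·m clockwise.
Net load moment about support A = 504.5 N·m clockwise.
Reaction R at support B is upward at 1.8 m, arm 1.53 m → moment R × 1.53 counterclockwise.
Setting net torque to zero: R × 1.53 = 504.5 → R = 330 N.

R_B ≈ 330 N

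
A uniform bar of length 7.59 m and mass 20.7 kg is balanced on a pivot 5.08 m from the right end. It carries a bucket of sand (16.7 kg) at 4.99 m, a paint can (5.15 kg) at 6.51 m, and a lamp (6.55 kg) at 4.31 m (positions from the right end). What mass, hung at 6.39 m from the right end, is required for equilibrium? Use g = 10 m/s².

m ≈ 19.7 kg

Sum moments about the pivot (at 5.08 m from the right end) (the support reaction has zero arm there).
Beam weight: 20.7 × 10 = 207 N down at 3.795 m → arm 1.285 m, τ = 207 × 1.285 = 266 N·m clockwise.
Bucket of sand: 16.7 × 10 = 167 N down at 4.99 m → arm 0.09 m, τ = 167 × 0.09 = 15.03 N·m clockwise.
Paint can: 5.15 × 10 = 51.5 N down at 6.51 m → arm 1.43 m, τ = 51.5 × 1.43 = 73.64 N·m counterclockwise.
Lamp: 6.55 × 10 = 65.5 N down at 4.31 m → arm 0.77 m, τ = 65.5 × 0.77 = 50.44 N·m clockwise.
Net moment of known loads = 257.8 N·m clockwise.
An unknown mass m at 6.39 m has arm 1.31 m; its moment is m·g·1.31 counterclockwise.
Στ = 0 ⇒ m × 10 × 1.31 = 257.8 ⇒ m = 257.8 / (10 × 1.31) = 19.7 kg.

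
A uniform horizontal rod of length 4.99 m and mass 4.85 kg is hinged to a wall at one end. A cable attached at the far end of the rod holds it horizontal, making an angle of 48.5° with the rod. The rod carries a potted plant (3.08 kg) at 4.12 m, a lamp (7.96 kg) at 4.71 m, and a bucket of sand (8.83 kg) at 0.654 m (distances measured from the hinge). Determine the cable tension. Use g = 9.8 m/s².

T ≈ 178 N

Taking torques about the hinge:
Beam weight: 4.85 × 9.8 = 47.53 N down at 2.495 m → arm 2.495 m, τ = 47.53 × 2.495 = 118.6 N·m clockwise.
Potted plant: 3.08 × 9.8 = 30.18 N down at 4.12 m → arm 4.12 m, τ = 30.18 × 4.12 = 124.3 N·m clockwise.
Lamp: 7.96 × 9.8 = 78.01 N down at 4.71 m → arm 4.71 m, τ = 78.01 × 4.71 = 367.4 N·m clockwise.
Bucket of sand: 8.83 × 9.8 = 86.53 N down at 0.654 m → arm 0.654 m, τ = 86.53 × 0.654 = 56.59 N·m clockwise.
Total clockwise load moment = 666.9 N·m.
The cable tension T acts at 4.99 m; only its component perpendicular to the rod, T sinθ, produces torque. sin 48.5° = 0.749.
Setting net torque to zero: T × 4.99 × 0.749 = 666.9 → T = 666.9 / 3.738 = 178 N.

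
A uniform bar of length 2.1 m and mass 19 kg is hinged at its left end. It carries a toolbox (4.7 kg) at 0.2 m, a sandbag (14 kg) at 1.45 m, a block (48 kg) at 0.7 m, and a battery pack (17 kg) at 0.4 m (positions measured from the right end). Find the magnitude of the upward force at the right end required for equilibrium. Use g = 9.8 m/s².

About the left end:
Beam weight: 19 × 9.8 = 186.2 N down at 1.05 m → arm 1.05 m, τ = 186.2 × 1.05 = 195.5 N·m clockwise.
Toolbox: 4.7 × 9.8 = 46.06 N down at 0.2 m → arm 1.9 m, τ = 46.06 × 1.9 = 87.51 N·m clockwise.
Sandbag: 14 × 9.8 = 137.2 N down at 1.45 m → arm 0.65 m, τ = 137.2 × 0.65 = 89.18 N·m clockwise.
Block: 48 × 9.8 = 470.4 N down at 0.7 m → arm 1.4 m, τ = 470.4 × 1.4 = 658.6 N·m clockwise.
Battery pack: 17 × 9.8 = 166.6 N down at 0.4 m → arm 1.7 m, τ = 166.6 × 1.7 = 283.2 N·m clockwise.
Net moment of the loads = 1314 N·m clockwise.
The upward force F acts at the right end, arm 2.1 m, giving F × 2.1 counterclockwise.
Στ = 0 ⇒ F × 2.1 = 1314 ⇒ F = 1314 / 2.1 = 626 N.

F ≈ 626 N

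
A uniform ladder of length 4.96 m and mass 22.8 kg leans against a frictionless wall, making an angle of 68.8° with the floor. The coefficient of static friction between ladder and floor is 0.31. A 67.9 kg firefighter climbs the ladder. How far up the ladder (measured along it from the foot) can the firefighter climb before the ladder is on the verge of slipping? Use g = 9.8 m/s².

Take moments about the foot of the ladder.
Ladder weight 22.8×9.8 = 223.4 N acts at 2.48 m along the ladder; its horizontal arm is 2.48·cos68.8° = 0.8968 m → τ = 200.3 N·m clockwise.
Firefighter weight 67.9×9.8 = 665.4 N at distance d → arm d·cos68.8° → τ = 665.4·d·0.3616 clockwise.
Wall normal N at the top has arm L sinθ = 4.624 m counterclockwise, so Στ = 0 gives N·4.624 = 200.3 + 240.6·d.
ΣFy = 0 ⇒ N_floor = 888.8 N, so the maximum friction is μ_s·N_floor = 0.31×888.8 = 275.5 N. ΣFx = 0 ⇒ N_wall = f, so at the slipping point N = 275.5 N.
Substituting: 275.5×4.624 = 200.3 + 240.6·d ⇒ d = (1274 − 200.3) / 240.6 = 4.46 m.

d ≈ 4.46 m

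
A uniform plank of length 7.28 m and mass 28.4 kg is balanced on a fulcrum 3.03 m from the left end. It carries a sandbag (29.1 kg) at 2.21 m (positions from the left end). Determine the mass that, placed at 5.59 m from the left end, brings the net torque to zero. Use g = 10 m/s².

m ≈ 2.55 kg

Taking torques about the fulcrum (at 3.03 m from the left end):
Beam weight: 28.4 × 10 = 284 N down at 3.64 m → arm 0.61 m, τ = 284 × 0.61 = 173.2 N·m clockwise.
Sandbag: 29.1 × 10 = 291 N down at 2.21 m → arm 0.82 m, τ = 291 × 0.82 = 238.6 N·m counterclockwise.
Net moment of known loads = 65.4 N·m counterclockwise.
An unknown mass m at 5.59 m has arm 2.56 m; its moment is m·g·2.56 clockwise.
For rotational equilibrium, m × 10 × 2.56 = 65.4, so m = 65.4 / (10 × 2.56) = 2.55 kg.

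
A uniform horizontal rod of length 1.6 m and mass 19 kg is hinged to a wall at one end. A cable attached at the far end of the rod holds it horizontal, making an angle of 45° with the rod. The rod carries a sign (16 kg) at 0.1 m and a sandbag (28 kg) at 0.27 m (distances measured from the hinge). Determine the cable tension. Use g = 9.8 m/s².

T ≈ 211 N

About the hinge:
Beam weight: 19 × 9.8 = 186.2 N down at 0.8 m → arm 0.8 m, τ = 186.2 × 0.8 = 149 N·m clockwise.
Sign: 16 × 9.8 = 156.8 N down at 0.1 m → arm 0.1 m, τ = 156.8 × 0.1 = 15.68 N·m clockwise.
Sandbag: 28 × 9.8 = 274.4 N down at 0.27 m → arm 0.27 m, τ = 274.4 × 0.27 = 74.09 N·m clockwise.
Total clockwise load moment = 238.8 N·m.
The cable tension T acts at 1.6 m; only its component perpendicular to the rod, T sinθ, produces torque. sin 45° = 0.7071.
For rotational equilibrium, T × 1.6 × 0.7071 = 238.8, so T = 238.8 / 1.131 = 211 N.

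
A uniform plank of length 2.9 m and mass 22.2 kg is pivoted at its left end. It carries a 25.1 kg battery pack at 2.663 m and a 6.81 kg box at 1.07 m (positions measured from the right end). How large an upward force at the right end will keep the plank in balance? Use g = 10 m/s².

Sum moments about the left end (the unknown pivot reaction has zero arm there).
Beam weight: 22.2 × 10 = 222 N down at 1.45 m → arm 1.45 m, τ = 222 × 1.45 = 321.9 N·m clockwise.
Battery pack: 25.1 × 10 = 251 N down at 2.663 m → arm 0.237 m, τ = 251 × 0.237 = 59.49 N·m clockwise.
Box: 6.81 × 10 = 68.1 N down at 1.07 m → arm 1.83 m, τ = 68.1 × 1.83 = 124.6 N·m clockwise.
Net moment of the loads = 506 N·m clockwise.
The upward force F acts at the right end, arm 2.9 m, giving F × 2.9 counterclockwise.
Balancing moments: F × 2.9 = 506, giving F = 506 / 2.9 = 174 N.

F ≈ 174 N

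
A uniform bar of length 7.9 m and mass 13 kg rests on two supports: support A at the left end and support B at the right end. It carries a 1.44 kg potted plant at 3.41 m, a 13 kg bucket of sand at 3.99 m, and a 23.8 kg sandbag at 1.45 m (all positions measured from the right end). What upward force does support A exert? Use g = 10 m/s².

Taking torques about support B:
Beam weight: 13 × 10 = 130 N down at 3.95 m → arm 3.95 m, τ = 130 × 3.95 = 513.5 N·m counterclockwise.
Potted plant: 1.44 × 10 = 14.4 N down at 3.41 m → arm 3.41 m, τ = 14.4 × 3.41 = 49.1 N·m counterclockwise.
Bucket of sand: 13 × 10 = 130 N down at 3.99 m → arm 3.99 m, τ = 130 × 3.99 = 518.7 N·m counterclockwise.
Sandbag: 23.8 × 10 = 238 N down at 1.45 m → arm 1.45 m, τ = 238 × 1.45 = 345.1 N·m counterclockwise.
Net load moment about support B = 1426 N·m counterclockwise.
Reaction R at support A is upward at 7.9 m, arm 7.9 m → moment R × 7.9 clockwise.
Στ = 0 ⇒ R × 7.9 = 1426 ⇒ R = 181 N.

R_A ≈ 181 N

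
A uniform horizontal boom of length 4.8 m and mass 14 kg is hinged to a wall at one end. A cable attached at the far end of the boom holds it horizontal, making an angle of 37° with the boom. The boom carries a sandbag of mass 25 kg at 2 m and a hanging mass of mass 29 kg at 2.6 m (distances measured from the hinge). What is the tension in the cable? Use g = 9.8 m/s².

About the hinge:
Beam weight: 14 × 9.8 = 137.2 N down at 2.4 m → arm 2.4 m, τ = 137.2 × 2.4 = 329.3 N·m clockwise.
Sandbag: 25 × 9.8 = 245 N down at 2 m → arm 2 m, τ = 245 × 2 = 490 N·m clockwise.
Hanging mass: 29 × 9.8 = 284.2 N down at 2.6 m → arm 2.6 m, τ = 284.2 × 2.6 = 738.9 N·m clockwise.
Total clockwise load moment = 1558 N·m.
The cable tension T acts at 4.8 m; only its component perpendicular to the boom, T sinθ, produces torque. sin 37° = 0.6018.
Balancing moments: T × 4.8 × 0.6018 = 1558, giving T = 1558 / 2.889 = 539 N.

T ≈ 539 N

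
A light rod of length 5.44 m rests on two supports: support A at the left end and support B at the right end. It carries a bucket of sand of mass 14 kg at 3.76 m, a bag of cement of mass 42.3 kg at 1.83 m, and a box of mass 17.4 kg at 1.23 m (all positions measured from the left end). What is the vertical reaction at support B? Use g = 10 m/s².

R_B ≈ 278 N

About support A:
Bucket of sand: 14 × 10 = 140 N down at 3.76 m → arm 3.76 m, τ = 140 × 3.76 = 526.4 N·m clockwise.
Bag of cement: 42.3 × 10 = 423 N down at 1.83 m → arm 1.83 m, τ = 423 × 1.83 = 774.1 N·m clockwise.
Box: 17.4 × 10 = 174 N down at 1.23 m → arm 1.23 m, τ = 174 × 1.23 = 214 N·m clockwise.
Net load moment about support A = 1514 N·m clockwise.
Reaction R at support B is upward at 5.44 m, arm 5.44 m → moment R × 5.44 counterclockwise.
Στ = 0 ⇒ R × 5.44 = 1514 ⇒ R = 278 N.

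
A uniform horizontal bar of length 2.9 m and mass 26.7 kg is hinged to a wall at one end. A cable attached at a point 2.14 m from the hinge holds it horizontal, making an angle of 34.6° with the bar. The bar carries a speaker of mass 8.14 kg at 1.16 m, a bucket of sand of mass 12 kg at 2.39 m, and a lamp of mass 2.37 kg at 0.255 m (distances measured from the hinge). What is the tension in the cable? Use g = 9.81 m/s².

T ≈ 625 N

Choose the hinge as the axis so the unknown hinge reaction has zero arm there.
Beam weight: 26.7 × 9.81 = 261.9 N down at 1.45 m → arm 1.45 m, τ = 261.9 × 1.45 = 379.8 N·m clockwise.
Speaker: 8.14 × 9.81 = 79.85 N down at 1.16 m → arm 1.16 m, τ = 79.85 × 1.16 = 92.63 N·m clockwise.
Bucket of sand: 12 × 9.81 = 117.7 N down at 2.39 m → arm 2.39 m, τ = 117.7 × 2.39 = 281.3 N·m clockwise.
Lamp: 2.37 × 9.81 = 23.25 N down at 0.255 m → arm 0.255 m, τ = 23.25 × 0.255 = 5.929 N·m clockwise.
Total clockwise load moment = 759.7 N·m.
The cable tension T acts at 2.14 m; only its component perpendicular to the bar, T sinθ, produces torque. sin 34.6° = 0.5678.
Στ = 0 ⇒ T × 2.14 × 0.5678 = 759.7 ⇒ T = 759.7 / 1.215 = 625 N.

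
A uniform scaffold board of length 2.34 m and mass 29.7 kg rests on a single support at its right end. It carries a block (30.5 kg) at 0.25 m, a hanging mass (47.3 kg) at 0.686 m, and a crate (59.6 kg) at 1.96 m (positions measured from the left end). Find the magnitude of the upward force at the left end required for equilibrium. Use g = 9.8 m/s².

Sum moments about the right end (the unknown pivot reaction has zero arm there).
Beam weight: 29.7 × 9.8 = 291.1 N down at 1.17 m → arm 1.17 m, τ = 291.1 × 1.17 = 340.6 N·m counterclockwise.
Block: 30.5 × 9.8 = 298.9 N down at 0.25 m → arm 2.09 m, τ = 298.9 × 2.09 = 624.7 N·m counterclockwise.
Hanging mass: 47.3 × 9.8 = 463.5 N down at 0.686 m → arm 1.654 m, τ = 463.5 × 1.654 = 766.6 N·m counterclockwise.
Crate: 59.6 × 9.8 = 584.1 N down at 1.96 m → arm 0.38 m, τ = 584.1 × 0.38 = 222 N·m counterclockwise.
Net moment of the loads = 1954 N·m counterclockwise.
The upward force F acts at the left end, arm 2.34 m, giving F × 2.34 clockwise.
Balancing moments: F × 2.34 = 1954, giving F = 1954 / 2.34 = 835 N.

F ≈ 835 N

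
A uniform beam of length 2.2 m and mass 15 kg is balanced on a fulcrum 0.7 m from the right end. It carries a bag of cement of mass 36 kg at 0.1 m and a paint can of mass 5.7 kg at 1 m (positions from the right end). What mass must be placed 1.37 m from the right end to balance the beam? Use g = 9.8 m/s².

About the fulcrum (at 0.7 m from the right end):
Beam weight: 15 × 9.8 = 147 N down at 1.1 m → arm 0.4 m, τ = 147 × 0.4 = 58.8 N·m counterclockwise.
Bag of cement: 36 × 9.8 = 352.8 N down at 0.1 m → arm 0.6 m, τ = 352.8 × 0.6 = 211.7 N·m clockwise.
Paint can: 5.7 × 9.8 = 55.86 N down at 1 m → arm 0.3 m, τ = 55.86 × 0.3 = 16.76 N·m counterclockwise.
Net moment of known loads = 136.1 N·m clockwise.
An unknown mass m at 1.37 m has arm 0.67 m; its moment is m·g·0.67 counterclockwise.
Setting net torque to zero: m × 9.8 × 0.67 = 136.1 → m = 136.1 / (9.8 × 0.67) = 20.7 kg.

m ≈ 20.7 kg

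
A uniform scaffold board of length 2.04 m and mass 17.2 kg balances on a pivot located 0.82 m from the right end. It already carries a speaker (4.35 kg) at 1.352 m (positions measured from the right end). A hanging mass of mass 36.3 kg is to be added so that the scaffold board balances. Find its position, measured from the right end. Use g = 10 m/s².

x ≈ 0.661 m from the right end

Take moments about the pivot (at 0.82 m from the right end).
Beam weight: 17.2 × 10 = 172 N down at 1.02 m → arm 0.2 m, τ = 172 × 0.2 = 34.4 N·m counterclockwise.
Speaker: 4.35 × 10 = 43.5 N down at 1.352 m → arm 0.532 m, τ = 43.5 × 0.532 = 23.14 N·m counterclockwise.
Net moment of existing loads = 57.54 N·m counterclockwise.
The hanging mass weighs 36.3 × 10 = 363 N and must supply an equal clockwise moment, so its lever arm about the pivot is 57.54 / 363 = 0.159 m.
That puts it at 0.82 − 0.159 = 0.661 m from the right end.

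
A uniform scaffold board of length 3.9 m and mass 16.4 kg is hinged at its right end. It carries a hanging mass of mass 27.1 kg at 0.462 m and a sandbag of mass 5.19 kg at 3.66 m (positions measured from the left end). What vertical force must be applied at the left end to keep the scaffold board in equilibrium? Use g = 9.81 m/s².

Choose the right end as the axis so the unknown pivot reaction has zero arm there.
Beam weight: 16.4 × 9.81 = 160.9 N down at 1.95 m → arm 1.95 m, τ = 160.9 × 1.95 = 313.8 N·m counterclockwise.
Hanging mass: 27.1 × 9.81 = 265.9 N down at 0.462 m → arm 3.438 m, τ = 265.9 × 3.438 = 914.2 N·m counterclockwise.
Sandbag: 5.19 × 9.81 = 50.91 N down at 3.66 m → arm 0.24 m, τ = 50.91 × 0.24 = 12.22 N·m counterclockwise.
Net moment of the loads = 1240 N·m counterclockwise.
The upward force F acts at the left end, arm 3.9 m, giving F × 3.9 clockwise.
Στ = 0 ⇒ F × 3.9 = 1240 ⇒ F = 1240 / 3.9 = 318 N.

F ≈ 318 N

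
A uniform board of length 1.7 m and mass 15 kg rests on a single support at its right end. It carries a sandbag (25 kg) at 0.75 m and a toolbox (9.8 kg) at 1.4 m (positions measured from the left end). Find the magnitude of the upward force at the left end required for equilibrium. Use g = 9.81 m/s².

Taking torques about the right end:
Beam weight: 15 × 9.81 = 147.2 N down at 0.85 m → arm 0.85 m, τ = 147.2 × 0.85 = 125.1 N·m counterclockwise.
Sandbag: 25 × 9.81 = 245.2 N down at 0.75 m → arm 0.95 m, τ = 245.2 × 0.95 = 232.9 N·m counterclockwise.
Toolbox: 9.8 × 9.81 = 96.14 N down at 1.4 m → arm 0.3 m, τ = 96.14 × 0.3 = 28.84 N·m counterclockwise.
Net moment of the loads = 386.8 N·m counterclockwise.
The upward force F acts at the left end, arm 1.7 m, giving F × 1.7 clockwise.
Στ = 0 ⇒ F × 1.7 = 386.8 ⇒ F = 386.8 / 1.7 = 228 N.

F ≈ 228 N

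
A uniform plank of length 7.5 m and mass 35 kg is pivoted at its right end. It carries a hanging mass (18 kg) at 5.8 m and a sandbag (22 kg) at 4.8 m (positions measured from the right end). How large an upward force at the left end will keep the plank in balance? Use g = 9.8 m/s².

F ≈ 446 N

About the right end:
Beam weight: 35 × 9.8 = 343 N down at 3.75 m → arm 3.75 m, τ = 343 × 3.75 = 1286 N·m counterclockwise.
Hanging mass: 18 × 9.8 = 176.4 N down at 5.8 m → arm 5.8 m, τ = 176.4 × 5.8 = 1023 N·m counterclockwise.
Sandbag: 22 × 9.8 = 215.6 N down at 4.8 m → arm 4.8 m, τ = 215.6 × 4.8 = 1035 N·m counterclockwise.
Net moment of the loads = 3344 N·m counterclockwise.
The upward force F acts at the left end, arm 7.5 m, giving F × 7.5 clockwise.
Balancing moments: F × 7.5 = 3344, giving F = 3344 / 7.5 = 446 N.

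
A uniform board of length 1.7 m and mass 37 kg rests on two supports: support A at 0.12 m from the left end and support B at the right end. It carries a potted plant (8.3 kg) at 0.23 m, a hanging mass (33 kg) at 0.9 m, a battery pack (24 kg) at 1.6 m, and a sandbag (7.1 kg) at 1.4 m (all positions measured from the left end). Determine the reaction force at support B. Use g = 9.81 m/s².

Take moments about support A.
Beam weight: 37 × 9.81 = 363 N down at 0.85 m → arm 0.73 m, τ = 363 × 0.73 = 265 N·m clockwise.
Potted plant: 8.3 × 9.81 = 81.42 N down at 0.23 m → arm 0.11 m, τ = 81.42 × 0.11 = 8.956 N·m clockwise.
Hanging mass: 33 × 9.81 = 323.7 N down at 0.9 m → arm 0.78 m, τ = 323.7 × 0.78 = 252.5 N·m clockwise.
Battery pack: 24 × 9.81 = 235.4 N down at 1.6 m → arm 1.48 m, τ = 235.4 × 1.48 = 348.4 N·m clockwise.
Sandbag: 7.1 × 9.81 = 69.65 N down at 1.4 m → arm 1.28 m, τ = 69.65 × 1.28 = 89.15 N·m clockwise.
Net load moment about support A = 964 N·m clockwise.
Reaction R at support B is upward at 1.7 m, arm 1.58 m → moment R × 1.58 counterclockwise.
Στ = 0 ⇒ R × 1.58 = 964 ⇒ R = 610 N.

R_B ≈ 610 N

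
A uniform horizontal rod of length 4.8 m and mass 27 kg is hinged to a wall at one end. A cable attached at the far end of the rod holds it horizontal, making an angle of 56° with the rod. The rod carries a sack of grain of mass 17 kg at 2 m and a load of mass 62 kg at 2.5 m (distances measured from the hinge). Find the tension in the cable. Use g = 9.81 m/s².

Sum moments about the hinge (the unknown hinge reaction has zero arm there).
Beam weight: 27 × 9.81 = 264.9 N down at 2.4 m → arm 2.4 m, τ = 264.9 × 2.4 = 635.8 N·m clockwise.
Sack of grain: 17 × 9.81 = 166.8 N down at 2 m → arm 2 m, τ = 166.8 × 2 = 333.6 N·m clockwise.
Load: 62 × 9.81 = 608.2 N down at 2.5 m → arm 2.5 m, τ = 608.2 × 2.5 = 1520 N·m clockwise.
Total clockwise load moment = 2489 N·m.
The cable tension T acts at 4.8 m; only its component perpendicular to the rod, T sinθ, produces torque. sin 56° = 0.829.
Balancing moments: T × 4.8 × 0.829 = 2489, giving T = 2489 / 3.979 = 626 N.

T ≈ 626 N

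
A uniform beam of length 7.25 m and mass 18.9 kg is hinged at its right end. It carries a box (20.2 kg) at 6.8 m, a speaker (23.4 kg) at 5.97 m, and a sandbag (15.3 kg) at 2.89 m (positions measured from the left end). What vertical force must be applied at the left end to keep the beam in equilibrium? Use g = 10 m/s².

Taking torques about the right end:
Beam weight: 18.9 × 10 = 189 N down at 3.625 m → arm 3.625 m, τ = 189 × 3.625 = 685.1 N·m counterclockwise.
Box: 20.2 × 10 = 202 N down at 6.8 m → arm 0.45 m, τ = 202 × 0.45 = 90.9 N·m counterclockwise.
Speaker: 23.4 × 10 = 234 N down at 5.97 m → arm 1.28 m, τ = 234 × 1.28 = 299.5 N·m counterclockwise.
Sandbag: 15.3 × 10 = 153 N down at 2.89 m → arm 4.36 m, τ = 153 × 4.36 = 667.1 N·m counterclockwise.
Net moment of the loads = 1743 N·m counterclockwise.
The upward force F acts at the left end, arm 7.25 m, giving F × 7.25 clockwise.
Balancing moments: F × 7.25 = 1743, giving F = 1743 / 7.25 = 240 N.

F ≈ 240 N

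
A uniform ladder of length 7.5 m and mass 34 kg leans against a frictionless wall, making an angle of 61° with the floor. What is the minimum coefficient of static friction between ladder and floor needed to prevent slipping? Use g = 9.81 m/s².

μ_min ≈ 0.277

Take moments about the foot of the ladder.
Ladder weight 34×9.81 = 333.5 N acts at 3.75 m along the ladder; its horizontal arm is 3.75·cos61° = 1.818 m → τ = 606.3 N·m clockwise.
Wall normal N acts horizontally at the top; its moment arm is the height L sinθ = 7.5·sin61° = 6.56 m, counterclockwise.
Balancing moments: N × 6.56 = 606.3, giving N = 92.42 N.
ΣFx = 0 ⇒ f = N_wall = 92.42 N. ΣFy = 0 ⇒ N_floor = 333.5 N.
μ_min = f / N_floor = 92.42 / 333.5 = 0.277.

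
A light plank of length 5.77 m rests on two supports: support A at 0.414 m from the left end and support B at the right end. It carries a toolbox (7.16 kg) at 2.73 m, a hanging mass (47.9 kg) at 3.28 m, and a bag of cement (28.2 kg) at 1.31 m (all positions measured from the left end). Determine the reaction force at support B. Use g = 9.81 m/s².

Take moments about support A.
Toolbox: 7.16 × 9.81 = 70.24 N down at 2.73 m → arm 2.316 m, τ = 70.24 × 2.316 = 162.7 N·m clockwise.
Hanging mass: 47.9 × 9.81 = 469.9 N down at 3.28 m → arm 2.866 m, τ = 469.9 × 2.866 = 1347 N·m clockwise.
Bag of cement: 28.2 × 9.81 = 276.6 N down at 1.31 m → arm 0.896 m, τ = 276.6 × 0.896 = 247.8 N·m clockwise.
Net load moment about support A = 1758 N·m clockwise.
Reaction R at support B is upward at 5.77 m, arm 5.356 m → moment R × 5.356 counterclockwise.
For rotational equilibrium, R × 5.356 = 1758, so R = 328 N.

R_B ≈ 328 N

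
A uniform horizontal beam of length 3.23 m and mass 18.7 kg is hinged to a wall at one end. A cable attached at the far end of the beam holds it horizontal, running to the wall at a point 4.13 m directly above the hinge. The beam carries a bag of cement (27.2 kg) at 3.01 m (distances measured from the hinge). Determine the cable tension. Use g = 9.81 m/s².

Sum moments about the hinge (the unknown hinge reaction has zero arm there).
Beam weight: 18.7 × 9.81 = 183.4 N down at 1.615 m → arm 1.615 m, τ = 183.4 × 1.615 = 296.2 N·m clockwise.
Bag of cement: 27.2 × 9.81 = 266.8 N down at 3.01 m → arm 3.01 m, τ = 266.8 × 3.01 = 803.1 N·m clockwise.
Total clockwise load moment = 1099 N·m.
The cable tension T acts at 3.23 m; only its component perpendicular to the beam, T sinθ, produces torque. sinθ = h/√(h²+d²) = 4.13/√(4.13²+3.23²) = 0.7877.
Balancing moments: T × 3.23 × 0.7877 = 1099, giving T = 1099 / 2.544 = 432 N.

T ≈ 432 N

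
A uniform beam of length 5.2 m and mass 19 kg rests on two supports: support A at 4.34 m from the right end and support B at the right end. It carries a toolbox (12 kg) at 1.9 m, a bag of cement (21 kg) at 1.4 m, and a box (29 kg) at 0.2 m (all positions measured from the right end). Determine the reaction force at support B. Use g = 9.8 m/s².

About support A:
Beam weight: 19 × 9.8 = 186.2 N down at 2.6 m → arm 1.74 m, τ = 186.2 × 1.74 = 324 N·m clockwise.
Toolbox: 12 × 9.8 = 117.6 N down at 1.9 m → arm 2.44 m, τ = 117.6 × 2.44 = 286.9 N·m clockwise.
Bag of cement: 21 × 9.8 = 205.8 N down at 1.4 m → arm 2.94 m, τ = 205.8 × 2.94 = 605.1 N·m clockwise.
Box: 29 × 9.8 = 284.2 N down at 0.2 m → arm 4.14 m, τ = 284.2 × 4.14 = 1177 N·m clockwise.
Net load moment about support A = 2393 N·m clockwise.
Reaction R at support B is upward at 0 m, arm 4.34 m → moment R × 4.34 counterclockwise.
Balancing moments: R × 4.34 = 2393, giving R = 551 N.

R_B ≈ 551 N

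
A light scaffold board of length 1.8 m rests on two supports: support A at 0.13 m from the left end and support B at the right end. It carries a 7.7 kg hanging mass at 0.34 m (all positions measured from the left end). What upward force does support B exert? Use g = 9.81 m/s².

About support A:
Hanging mass: 7.7 × 9.81 = 75.54 N down at 0.34 m → arm 0.21 m, τ = 75.54 × 0.21 = 15.86 N·m clockwise.
Net load moment about support A = 15.86 N·m clockwise.
Reaction R at support B is upward at 1.8 m, arm 1.67 m → moment R × 1.67 counterclockwise.
Balancing moments: R × 1.67 = 15.86, giving R = 9.5 N.

R_B ≈ 9.5 N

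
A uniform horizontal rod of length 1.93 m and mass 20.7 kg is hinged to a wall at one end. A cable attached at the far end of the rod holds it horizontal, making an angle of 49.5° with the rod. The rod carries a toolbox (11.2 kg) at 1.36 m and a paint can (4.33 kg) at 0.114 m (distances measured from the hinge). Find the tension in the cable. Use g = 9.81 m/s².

Taking torques about the hinge:
Beam weight: 20.7 × 9.81 = 203.1 N down at 0.965 m → arm 0.965 m, τ = 203.1 × 0.965 = 196 N·m clockwise.
Toolbox: 11.2 × 9.81 = 109.9 N down at 1.36 m → arm 1.36 m, τ = 109.9 × 1.36 = 149.5 N·m clockwise.
Paint can: 4.33 × 9.81 = 42.48 N down at 0.114 m → arm 0.114 m, τ = 42.48 × 0.114 = 4.843 N·m clockwise.
Total clockwise load moment = 350.3 N·m.
The cable tension T acts at 1.93 m; only its component perpendicular to the rod, T sinθ, produces torque. sin 49.5° = 0.7604.
Balancing moments: T × 1.93 × 0.7604 = 350.3, giving T = 350.3 / 1.468 = 239 N.

T ≈ 239 N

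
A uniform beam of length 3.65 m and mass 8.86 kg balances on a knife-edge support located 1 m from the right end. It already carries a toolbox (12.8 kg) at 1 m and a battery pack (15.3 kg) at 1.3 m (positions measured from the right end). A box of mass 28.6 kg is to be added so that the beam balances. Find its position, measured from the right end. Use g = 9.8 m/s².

x ≈ 0.584 m from the right end

Choose the knife-edge support (at 1 m from the right end) as the axis so the support reaction has zero arm there.
Beam weight: 8.86 × 9.8 = 86.83 N down at 1.825 m → arm 0.825 m, τ = 86.83 × 0.825 = 71.63 N·m counterclockwise.
Toolbox: acts at the knife-edge support, moment arm 0 → no torque.
Battery pack: 15.3 × 9.8 = 149.9 N down at 1.3 m → arm 0.3 m, τ = 149.9 × 0.3 = 44.97 N·m counterclockwise.
Net moment of existing loads = 116.6 N·m counterclockwise.
The box weighs 28.6 × 9.8 = 280.3 N and must supply an equal clockwise moment, so its lever arm about the knife-edge support is 116.6 / 280.3 = 0.416 m.
That puts it at 1 − 0.416 = 0.584 m from the right end.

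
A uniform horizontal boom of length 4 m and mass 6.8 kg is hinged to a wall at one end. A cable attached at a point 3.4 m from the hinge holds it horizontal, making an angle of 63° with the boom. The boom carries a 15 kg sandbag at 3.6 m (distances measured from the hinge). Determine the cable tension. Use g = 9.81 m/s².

Sum moments about the hinge (the unknown hinge reaction has zero arm there).
Beam weight: 6.8 × 9.81 = 66.71 N down at 2 m → arm 2 m, τ = 66.71 × 2 = 133.4 N·m clockwise.
Sandbag: 15 × 9.81 = 147.2 N down at 3.6 m → arm 3.6 m, τ = 147.2 × 3.6 = 529.9 N·m clockwise.
Total clockwise load moment = 663.3 N·m.
The cable tension T acts at 3.4 m; only its component perpendicular to the boom, T sinθ, produces torque. sin 63° = 0.891.
Στ = 0 ⇒ T × 3.4 × 0.891 = 663.3 ⇒ T = 663.3 / 3.029 = 219 N.

T ≈ 219 N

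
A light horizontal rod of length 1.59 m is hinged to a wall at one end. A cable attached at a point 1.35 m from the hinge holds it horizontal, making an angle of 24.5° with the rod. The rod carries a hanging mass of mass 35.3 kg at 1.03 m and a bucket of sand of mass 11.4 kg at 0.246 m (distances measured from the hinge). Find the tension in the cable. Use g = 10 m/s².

T ≈ 700 N

Sum moments about the hinge (the unknown hinge reaction has zero arm there).
Hanging mass: 35.3 × 10 = 353 N down at 1.03 m → arm 1.03 m, τ = 353 × 1.03 = 363.6 N·m clockwise.
Bucket of sand: 11.4 × 10 = 114 N down at 0.246 m → arm 0.246 m, τ = 114 × 0.246 = 28.04 N·m clockwise.
Total clockwise load moment = 391.6 N·m.
The cable tension T acts at 1.35 m; only its component perpendicular to the rod, T sinθ, produces torque. sin 24.5° = 0.4147.
Balancing moments: T × 1.35 × 0.4147 = 391.6, giving T = 391.6 / 0.5598 = 700 N.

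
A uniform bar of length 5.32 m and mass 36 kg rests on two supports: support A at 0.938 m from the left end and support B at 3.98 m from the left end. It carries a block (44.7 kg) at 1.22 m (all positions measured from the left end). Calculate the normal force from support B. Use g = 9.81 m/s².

R_B ≈ 241 N

Sum moments about support A (its reaction then has zero moment arm).
Beam weight: 36 × 9.81 = 353.2 N down at 2.66 m → arm 1.722 m, τ = 353.2 × 1.722 = 608.2 N·m clockwise.
Block: 44.7 × 9.81 = 438.5 N down at 1.22 m → arm 0.282 m, τ = 438.5 × 0.282 = 123.7 N·m clockwise.
Net load moment about support A = 731.9 N·m clockwise.
Reaction R at support B is upward at 3.98 m, arm 3.042 m → moment R × 3.042 counterclockwise.
For rotational equilibrium, R × 3.042 = 731.9, so R = 241 N.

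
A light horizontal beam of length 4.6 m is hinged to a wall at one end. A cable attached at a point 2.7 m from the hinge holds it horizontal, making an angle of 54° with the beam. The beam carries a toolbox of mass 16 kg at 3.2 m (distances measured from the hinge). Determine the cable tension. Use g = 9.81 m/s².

T ≈ 230 N

Taking torques about the hinge:
Toolbox: 16 × 9.81 = 157 N down at 3.2 m → arm 3.2 m, τ = 157 × 3.2 = 502.4 N·m clockwise.
Total clockwise load moment = 502.4 N·m.
The cable tension T acts at 2.7 m; only its component perpendicular to the beam, T sinθ, produces torque. sin 54° = 0.809.
For rotational equilibrium, T × 2.7 × 0.809 = 502.4, so T = 502.4 / 2.184 = 230 N.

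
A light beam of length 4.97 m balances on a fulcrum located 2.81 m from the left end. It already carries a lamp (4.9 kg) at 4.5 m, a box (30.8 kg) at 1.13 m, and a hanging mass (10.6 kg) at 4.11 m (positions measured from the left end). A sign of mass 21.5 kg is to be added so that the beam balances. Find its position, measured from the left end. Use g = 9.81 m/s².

Sum moments about the fulcrum (at 2.81 m from the left end) (the support reaction has zero arm there).
Lamp: 4.9 × 9.81 = 48.07 N down at 4.5 m → arm 1.69 m, τ = 48.07 × 1.69 = 81.24 N·m clockwise.
Box: 30.8 × 9.81 = 302.1 N down at 1.13 m → arm 1.68 m, τ = 302.1 × 1.68 = 507.5 N·m counterclockwise.
Hanging mass: 10.6 × 9.81 = 104 N down at 4.11 m → arm 1.3 m, τ = 104 × 1.3 = 135.2 N·m clockwise.
Net moment of existing loads = 291.1 N·m counterclockwise.
The sign weighs 21.5 × 9.81 = 210.9 N and must supply an equal clockwise moment, so its lever arm about the fulcrum is 291.1 / 210.9 = 1.38 m.
That puts it at 2.81 + 1.38 = 4.19 m from the left end.

x ≈ 4.19 m from the left end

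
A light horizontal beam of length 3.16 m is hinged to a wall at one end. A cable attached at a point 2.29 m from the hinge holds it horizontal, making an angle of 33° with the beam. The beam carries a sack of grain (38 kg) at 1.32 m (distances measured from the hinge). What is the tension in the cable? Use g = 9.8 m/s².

Take moments about the hinge.
Sack of grain: 38 × 9.8 = 372.4 N down at 1.32 m → arm 1.32 m, τ = 372.4 × 1.32 = 491.6 N·m clockwise.
Total clockwise load moment = 491.6 N·m.
The cable tension T acts at 2.29 m; only its component perpendicular to the beam, T sinθ, produces torque. sin 33° = 0.5446.
Balancing moments: T × 2.29 × 0.5446 = 491.6, giving T = 491.6 / 1.247 = 394 N.

T ≈ 394 N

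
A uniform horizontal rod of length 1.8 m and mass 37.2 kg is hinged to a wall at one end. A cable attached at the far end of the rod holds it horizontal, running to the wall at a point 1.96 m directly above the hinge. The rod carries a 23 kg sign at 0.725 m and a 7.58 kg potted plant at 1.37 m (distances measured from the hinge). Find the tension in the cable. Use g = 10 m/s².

Take moments about the hinge.
Beam weight: 37.2 × 10 = 372 N down at 0.9 m → arm 0.9 m, τ = 372 × 0.9 = 334.8 N·m clockwise.
Sign: 23 × 10 = 230 N down at 0.725 m → arm 0.725 m, τ = 230 × 0.725 = 166.8 N·m clockwise.
Potted plant: 7.58 × 10 = 75.8 N down at 1.37 m → arm 1.37 m, τ = 75.8 × 1.37 = 103.8 N·m clockwise.
Total clockwise load moment = 605.4 N·m.
The cable tension T acts at 1.8 m; only its component perpendicular to the rod, T sinθ, produces torque. sinθ = h/√(h²+d²) = 1.96/√(1.96²+1.8²) = 0.7365.
Setting net torque to zero: T × 1.8 × 0.7365 = 605.4 → T = 605.4 / 1.326 = 457 N.

T ≈ 457 N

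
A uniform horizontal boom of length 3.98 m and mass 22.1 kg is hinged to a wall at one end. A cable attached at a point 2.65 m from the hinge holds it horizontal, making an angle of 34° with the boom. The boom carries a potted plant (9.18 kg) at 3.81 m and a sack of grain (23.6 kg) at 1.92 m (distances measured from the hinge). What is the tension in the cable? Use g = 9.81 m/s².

Choose the hinge as the axis so the unknown hinge reaction has zero arm there.
Beam weight: 22.1 × 9.81 = 216.8 N down at 1.99 m → arm 1.99 m, τ = 216.8 × 1.99 = 431.4 N·m clockwise.
Potted plant: 9.18 × 9.81 = 90.06 N down at 3.81 m → arm 3.81 m, τ = 90.06 × 3.81 = 343.1 N·m clockwise.
Sack of grain: 23.6 × 9.81 = 231.5 N down at 1.92 m → arm 1.92 m, τ = 231.5 × 1.92 = 444.5 N·m clockwise.
Total clockwise load moment = 1219 N·m.
The cable tension T acts at 2.65 m; only its component perpendicular to the boom, T sinθ, produces torque. sin 34° = 0.5592.
For rotational equilibrium, T × 2.65 × 0.5592 = 1219, so T = 1219 / 1.482 = 823 N.

T ≈ 823 N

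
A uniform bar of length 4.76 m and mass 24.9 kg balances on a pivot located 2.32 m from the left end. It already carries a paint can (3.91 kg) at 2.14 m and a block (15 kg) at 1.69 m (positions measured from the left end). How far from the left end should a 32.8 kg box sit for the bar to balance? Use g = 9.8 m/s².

x ≈ 2.58 m from the left end

Taking torques about the pivot (at 2.32 m from the left end):
Beam weight: 24.9 × 9.8 = 244 N down at 2.38 m → arm 0.06 m, τ = 244 × 0.06 = 14.64 N·m clockwise.
Paint can: 3.91 × 9.8 = 38.32 N down at 2.14 m → arm 0.18 m, τ = 38.32 × 0.18 = 6.898 N·m counterclockwise.
Block: 15 × 9.8 = 147 N down at 1.69 m → arm 0.63 m, τ = 147 × 0.63 = 92.61 N·m counterclockwise.
Net moment of existing loads = 84.87 N·m counterclockwise.
The box weighs 32.8 × 9.8 = 321.4 N and must supply an equal clockwise moment, so its lever arm about the pivot is 84.87 / 321.4 = 0.264 m.
That puts it at 2.32 + 0.264 = 2.58 m from the left end.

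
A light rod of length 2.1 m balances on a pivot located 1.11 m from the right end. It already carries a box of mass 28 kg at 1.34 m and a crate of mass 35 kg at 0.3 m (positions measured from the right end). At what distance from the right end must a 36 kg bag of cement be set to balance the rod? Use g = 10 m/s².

x ≈ 1.72 m from the right end

Taking torques about the pivot (at 1.11 m from the right end):
Box: 28 × 10 = 280 N down at 1.34 m → arm 0.23 m, τ = 280 × 0.23 = 64.4 N·m counterclockwise.
Crate: 35 × 10 = 350 N down at 0.3 m → arm 0.81 m, τ = 350 × 0.81 = 283.5 N·m clockwise.
Net moment of existing loads = 219.1 N·m clockwise.
The bag of cement weighs 36 × 10 = 360 N and must supply an equal counterclockwise moment, so its lever arm about the pivot is 219.1 / 360 = 0.609 m.
That puts it at 1.11 + 0.609 = 1.72 m from the right end.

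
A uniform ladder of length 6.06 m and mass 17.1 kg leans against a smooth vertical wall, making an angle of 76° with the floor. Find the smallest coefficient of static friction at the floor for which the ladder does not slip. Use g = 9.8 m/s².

μ_min ≈ 0.125

About the foot of the ladder:
Ladder weight 17.1×9.8 = 167.6 N acts at 3.03 m along the ladder; its horizontal arm is 3.03·cos76° = 0.733 m → τ = 122.9 N·m clockwise.
Wall normal N acts horizontally at the top; its moment arm is the height L sinθ = 6.06·sin76° = 5.88 m, counterclockwise.
For rotational equilibrium, N × 5.88 = 122.9, so N = 20.9 N.
ΣFx = 0 ⇒ f = N_wall = 20.9 N. ΣFy = 0 ⇒ N_floor = 167.6 N.
μ_min = f / N_floor = 20.9 / 167.6 = 0.125.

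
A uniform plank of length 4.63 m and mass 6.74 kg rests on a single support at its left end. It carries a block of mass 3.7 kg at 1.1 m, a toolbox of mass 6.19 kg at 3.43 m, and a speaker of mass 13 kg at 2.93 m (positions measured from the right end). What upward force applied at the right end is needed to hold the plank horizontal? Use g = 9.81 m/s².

Sum moments about the left end (the unknown pivot reaction has zero arm there).
Beam weight: 6.74 × 9.81 = 66.12 N down at 2.315 m → arm 2.315 m, τ = 66.12 × 2.315 = 153.1 N·m clockwise.
Block: 3.7 × 9.81 = 36.3 N down at 1.1 m → arm 3.53 m, τ = 36.3 × 3.53 = 128.1 N·m clockwise.
Toolbox: 6.19 × 9.81 = 60.72 N down at 3.43 m → arm 1.2 m, τ = 60.72 × 1.2 = 72.86 N·m clockwise.
Speaker: 13 × 9.81 = 127.5 N down at 2.93 m → arm 1.7 m, τ = 127.5 × 1.7 = 216.8 N·m clockwise.
Net moment of the loads = 570.9 N·m clockwise.
The upward force F acts at the right end, arm 4.63 m, giving F × 4.63 counterclockwise.
Balancing moments: F × 4.63 = 570.9, giving F = 570.9 / 4.63 = 123 N.

F ≈ 123 N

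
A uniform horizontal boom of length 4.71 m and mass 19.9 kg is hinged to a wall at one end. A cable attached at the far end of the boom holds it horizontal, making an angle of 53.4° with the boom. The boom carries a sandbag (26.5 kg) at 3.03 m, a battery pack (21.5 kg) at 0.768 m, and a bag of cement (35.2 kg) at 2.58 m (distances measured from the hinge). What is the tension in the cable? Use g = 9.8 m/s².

T ≈ 608 N

Take moments about the hinge.
Beam weight: 19.9 × 9.8 = 195 N down at 2.355 m → arm 2.355 m, τ = 195 × 2.355 = 459.2 N·m clockwise.
Sandbag: 26.5 × 9.8 = 259.7 N down at 3.03 m → arm 3.03 m, τ = 259.7 × 3.03 = 786.9 N·m clockwise.
Battery pack: 21.5 × 9.8 = 210.7 N down at 0.768 m → arm 0.768 m, τ = 210.7 × 0.768 = 161.8 N·m clockwise.
Bag of cement: 35.2 × 9.8 = 345 N down at 2.58 m → arm 2.58 m, τ = 345 × 2.58 = 890.1 N·m clockwise.
Total clockwise load moment = 2298 N·m.
The cable tension T acts at 4.71 m; only its component perpendicular to the boom, T sinθ, produces torque. sin 53.4° = 0.8028.
Balancing moments: T × 4.71 × 0.8028 = 2298, giving T = 2298 / 3.781 = 608 N.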